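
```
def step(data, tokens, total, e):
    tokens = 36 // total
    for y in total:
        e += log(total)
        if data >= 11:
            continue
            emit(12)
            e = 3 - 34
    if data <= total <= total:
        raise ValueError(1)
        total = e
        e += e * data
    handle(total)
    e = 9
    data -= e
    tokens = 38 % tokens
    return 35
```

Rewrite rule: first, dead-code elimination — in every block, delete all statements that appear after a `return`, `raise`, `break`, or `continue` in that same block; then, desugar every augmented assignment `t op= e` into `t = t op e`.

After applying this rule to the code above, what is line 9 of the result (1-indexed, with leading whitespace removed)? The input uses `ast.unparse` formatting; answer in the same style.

handle(total)

Transformed code:
def step(data, tokens, total, e):
    tokens = 36 // total
    for y in total:
        e = e + log(total)
        if data >= 11:
            continue
    if data <= total <= total:
        raise ValueError(1)
    handle(total)
    e = 9
    data = data - e
    tokens = 38 % tokens
    return 35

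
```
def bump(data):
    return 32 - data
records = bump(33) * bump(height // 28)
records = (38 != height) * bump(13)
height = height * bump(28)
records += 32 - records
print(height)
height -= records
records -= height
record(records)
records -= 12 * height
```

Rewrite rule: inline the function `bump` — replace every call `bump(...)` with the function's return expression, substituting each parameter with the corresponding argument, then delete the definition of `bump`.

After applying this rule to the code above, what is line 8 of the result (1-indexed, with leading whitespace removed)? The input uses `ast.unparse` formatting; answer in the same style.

record(records)

Transformed code:
records = (32 - 33) * (32 - height // 28)
records = (38 != height) * (32 - 13)
height = height * (32 - 28)
records += 32 - records
print(height)
height -= records
records -= height
record(records)
records -= 12 * height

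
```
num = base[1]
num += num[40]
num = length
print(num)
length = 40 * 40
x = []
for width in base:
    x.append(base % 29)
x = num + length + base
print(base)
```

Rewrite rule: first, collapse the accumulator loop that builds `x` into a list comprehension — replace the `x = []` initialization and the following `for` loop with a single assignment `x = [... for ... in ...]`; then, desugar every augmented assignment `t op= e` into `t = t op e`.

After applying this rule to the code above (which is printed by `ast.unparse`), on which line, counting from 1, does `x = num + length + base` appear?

Transformed code:
num = base[1]
num = num + num[40]
num = length
print(num)
length = 40 * 40
x = [base % 29 for width in base]
x = num + length + base
print(base)

7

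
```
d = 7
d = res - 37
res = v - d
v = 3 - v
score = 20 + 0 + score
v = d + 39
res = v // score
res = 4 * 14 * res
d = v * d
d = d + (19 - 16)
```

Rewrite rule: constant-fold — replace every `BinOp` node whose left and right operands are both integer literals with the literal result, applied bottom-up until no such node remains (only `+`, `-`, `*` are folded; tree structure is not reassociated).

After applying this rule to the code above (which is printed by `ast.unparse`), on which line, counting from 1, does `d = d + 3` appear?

Transformed code:
d = 7
d = res - 37
res = v - d
v = 3 - v
score = 20 + score
v = d + 39
res = v // score
res = 56 * res
d = v * d
d = d + 3

10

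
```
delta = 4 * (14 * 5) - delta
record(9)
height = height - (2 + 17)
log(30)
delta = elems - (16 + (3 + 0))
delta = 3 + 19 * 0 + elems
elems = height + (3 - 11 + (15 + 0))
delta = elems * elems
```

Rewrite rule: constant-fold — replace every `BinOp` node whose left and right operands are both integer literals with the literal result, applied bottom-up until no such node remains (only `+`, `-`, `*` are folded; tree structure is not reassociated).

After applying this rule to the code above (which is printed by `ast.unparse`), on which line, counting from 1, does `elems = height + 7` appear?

Transformed code:
delta = 280 - delta
record(9)
height = height - 19
log(30)
delta = elems - 19
delta = 3 + elems
elems = height + 7
delta = elems * elems

7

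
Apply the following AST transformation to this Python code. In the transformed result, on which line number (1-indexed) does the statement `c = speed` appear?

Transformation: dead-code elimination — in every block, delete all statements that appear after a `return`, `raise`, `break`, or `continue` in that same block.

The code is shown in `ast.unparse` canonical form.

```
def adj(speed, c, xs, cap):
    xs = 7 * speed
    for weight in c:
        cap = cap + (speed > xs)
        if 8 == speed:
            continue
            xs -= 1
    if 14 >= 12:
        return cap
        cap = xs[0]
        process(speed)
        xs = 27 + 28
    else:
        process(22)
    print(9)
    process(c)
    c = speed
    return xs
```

Transformed code:
def adj(speed, c, xs, cap):
    xs = 7 * speed
    for weight in c:
        cap = cap + (speed > xs)
        if 8 == speed:
            continue
    if 14 >= 12:
        return cap
    else:
        process(22)
    print(9)
    process(c)
    c = speed
    return xs

13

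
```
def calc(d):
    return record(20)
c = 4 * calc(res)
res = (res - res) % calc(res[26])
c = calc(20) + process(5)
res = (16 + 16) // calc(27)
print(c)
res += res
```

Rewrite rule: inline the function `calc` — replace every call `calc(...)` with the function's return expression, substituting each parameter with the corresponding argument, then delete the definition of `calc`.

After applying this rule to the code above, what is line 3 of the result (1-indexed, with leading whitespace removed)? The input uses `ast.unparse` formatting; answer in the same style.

Transformed code:
c = 4 * record(20)
res = (res - res) % record(20)
c = record(20) + process(5)
res = (16 + 16) // record(20)
print(c)
res += res

c = record(20) + process(5)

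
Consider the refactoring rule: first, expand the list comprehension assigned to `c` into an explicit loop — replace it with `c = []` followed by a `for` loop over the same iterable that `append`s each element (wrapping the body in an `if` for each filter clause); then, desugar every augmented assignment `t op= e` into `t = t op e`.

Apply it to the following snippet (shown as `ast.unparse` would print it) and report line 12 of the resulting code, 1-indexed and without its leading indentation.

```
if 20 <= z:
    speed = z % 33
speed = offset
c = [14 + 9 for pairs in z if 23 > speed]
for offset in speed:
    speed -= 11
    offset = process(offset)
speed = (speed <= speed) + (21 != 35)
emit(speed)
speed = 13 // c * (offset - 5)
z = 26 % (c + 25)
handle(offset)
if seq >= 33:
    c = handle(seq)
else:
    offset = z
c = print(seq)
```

Transformed code:
if 20 <= z:
    speed = z % 33
speed = offset
c = []
for pairs in z:
    if 23 > speed:
        c.append(14 + 9)
for offset in speed:
    speed = speed - 11
    offset = process(offset)
speed = (speed <= speed) + (21 != 35)
emit(speed)
speed = 13 // c * (offset - 5)
z = 26 % (c + 25)
handle(offset)
if seq >= 33:
    c = handle(seq)
else:
    offset = z
c = print(seq)

emit(speed)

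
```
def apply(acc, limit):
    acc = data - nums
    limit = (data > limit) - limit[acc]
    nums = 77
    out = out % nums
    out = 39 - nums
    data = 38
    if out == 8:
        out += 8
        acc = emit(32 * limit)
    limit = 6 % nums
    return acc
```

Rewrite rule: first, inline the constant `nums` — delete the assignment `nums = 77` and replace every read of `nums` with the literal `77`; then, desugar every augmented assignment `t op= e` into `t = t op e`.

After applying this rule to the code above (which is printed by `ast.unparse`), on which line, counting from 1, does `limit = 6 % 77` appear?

10

Transformed code:
def apply(acc, limit):
    acc = data - 77
    limit = (data > limit) - limit[acc]
    out = out % 77
    out = 39 - 77
    data = 38
    if out == 8:
        out = out + 8
        acc = emit(32 * limit)
    limit = 6 % 77
    return acc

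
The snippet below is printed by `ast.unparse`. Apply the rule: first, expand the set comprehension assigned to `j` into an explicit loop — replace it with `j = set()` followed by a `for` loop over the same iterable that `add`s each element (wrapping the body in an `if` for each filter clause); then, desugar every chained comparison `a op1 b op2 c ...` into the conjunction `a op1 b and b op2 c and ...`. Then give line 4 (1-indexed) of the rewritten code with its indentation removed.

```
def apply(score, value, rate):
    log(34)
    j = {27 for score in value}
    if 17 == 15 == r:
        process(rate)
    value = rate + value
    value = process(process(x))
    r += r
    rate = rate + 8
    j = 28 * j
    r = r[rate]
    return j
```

Transformed code:
def apply(score, value, rate):
    log(34)
    j = set()
    for score in value:
        j.add(27)
    if 17 == 15 and 15 == r:
        process(rate)
    value = rate + value
    value = process(process(x))
    r += r
    rate = rate + 8
    j = 28 * j
    r = r[rate]
    return j

for score in value:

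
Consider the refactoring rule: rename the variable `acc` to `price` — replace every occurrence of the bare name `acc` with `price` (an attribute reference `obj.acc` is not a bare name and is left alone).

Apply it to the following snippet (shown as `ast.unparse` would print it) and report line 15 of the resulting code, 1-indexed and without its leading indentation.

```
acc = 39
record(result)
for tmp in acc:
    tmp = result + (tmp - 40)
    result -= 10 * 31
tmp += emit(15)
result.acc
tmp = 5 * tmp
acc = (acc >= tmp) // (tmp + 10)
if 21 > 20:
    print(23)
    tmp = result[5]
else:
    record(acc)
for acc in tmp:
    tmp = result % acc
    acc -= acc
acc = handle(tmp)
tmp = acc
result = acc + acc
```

for price in tmp:

Transformed code:
price = 39
record(result)
for tmp in price:
    tmp = result + (tmp - 40)
    result -= 10 * 31
tmp += emit(15)
result.acc
tmp = 5 * tmp
price = (price >= tmp) // (tmp + 10)
if 21 > 20:
    print(23)
    tmp = result[5]
else:
    record(price)
for price in tmp:
    tmp = result % price
    price -= price
price = handle(tmp)
tmp = price
result = price + price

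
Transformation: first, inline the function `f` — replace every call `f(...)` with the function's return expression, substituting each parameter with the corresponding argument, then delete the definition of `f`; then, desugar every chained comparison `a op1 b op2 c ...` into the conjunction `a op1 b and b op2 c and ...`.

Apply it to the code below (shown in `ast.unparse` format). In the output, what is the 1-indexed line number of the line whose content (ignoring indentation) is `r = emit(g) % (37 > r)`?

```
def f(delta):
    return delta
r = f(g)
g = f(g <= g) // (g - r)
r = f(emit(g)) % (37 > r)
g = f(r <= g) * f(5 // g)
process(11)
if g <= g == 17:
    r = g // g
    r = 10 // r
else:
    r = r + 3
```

Transformed code:
r = g
g = (g <= g) // (g - r)
r = emit(g) % (37 > r)
g = (r <= g) * (5 // g)
process(11)
if g <= g and g == 17:
    r = g // g
    r = 10 // r
else:
    r = r + 3

3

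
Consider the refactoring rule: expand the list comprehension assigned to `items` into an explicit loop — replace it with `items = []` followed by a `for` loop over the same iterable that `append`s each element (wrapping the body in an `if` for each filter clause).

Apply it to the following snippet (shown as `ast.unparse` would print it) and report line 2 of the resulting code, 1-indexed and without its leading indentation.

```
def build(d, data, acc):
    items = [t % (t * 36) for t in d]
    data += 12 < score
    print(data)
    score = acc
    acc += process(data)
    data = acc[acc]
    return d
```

Transformed code:
def build(d, data, acc):
    items = []
    for t in d:
        items.append(t % (t * 36))
    data += 12 < score
    print(data)
    score = acc
    acc += process(data)
    data = acc[acc]
    return d

items = []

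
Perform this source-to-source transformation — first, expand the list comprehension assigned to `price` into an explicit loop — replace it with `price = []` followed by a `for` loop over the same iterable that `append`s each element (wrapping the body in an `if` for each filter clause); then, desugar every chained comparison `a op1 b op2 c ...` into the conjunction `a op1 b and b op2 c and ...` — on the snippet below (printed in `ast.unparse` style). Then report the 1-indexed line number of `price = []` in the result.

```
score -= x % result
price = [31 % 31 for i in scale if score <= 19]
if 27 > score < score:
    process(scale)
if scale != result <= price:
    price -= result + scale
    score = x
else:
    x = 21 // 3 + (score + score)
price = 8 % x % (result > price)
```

Transformed code:
score -= x % result
price = []
for i in scale:
    if score <= 19:
        price.append(31 % 31)
if 27 > score and score < score:
    process(scale)
if scale != result and result <= price:
    price -= result + scale
    score = x
else:
    x = 21 // 3 + (score + score)
price = 8 % x % (result > price)

2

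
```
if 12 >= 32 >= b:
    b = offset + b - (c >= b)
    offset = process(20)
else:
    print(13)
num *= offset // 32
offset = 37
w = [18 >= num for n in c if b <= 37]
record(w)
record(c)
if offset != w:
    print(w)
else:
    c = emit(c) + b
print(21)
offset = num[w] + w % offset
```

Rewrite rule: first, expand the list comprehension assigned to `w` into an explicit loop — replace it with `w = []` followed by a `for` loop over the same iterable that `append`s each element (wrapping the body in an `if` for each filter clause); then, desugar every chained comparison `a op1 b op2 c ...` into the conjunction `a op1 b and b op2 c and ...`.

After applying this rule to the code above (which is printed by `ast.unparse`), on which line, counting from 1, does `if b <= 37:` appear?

10

Transformed code:
if 12 >= 32 and 32 >= b:
    b = offset + b - (c >= b)
    offset = process(20)
else:
    print(13)
num *= offset // 32
offset = 37
w = []
for n in c:
    if b <= 37:
        w.append(18 >= num)
record(w)
record(c)
if offset != w:
    print(w)
else:
    c = emit(c) + b
print(21)
offset = num[w] + w % offset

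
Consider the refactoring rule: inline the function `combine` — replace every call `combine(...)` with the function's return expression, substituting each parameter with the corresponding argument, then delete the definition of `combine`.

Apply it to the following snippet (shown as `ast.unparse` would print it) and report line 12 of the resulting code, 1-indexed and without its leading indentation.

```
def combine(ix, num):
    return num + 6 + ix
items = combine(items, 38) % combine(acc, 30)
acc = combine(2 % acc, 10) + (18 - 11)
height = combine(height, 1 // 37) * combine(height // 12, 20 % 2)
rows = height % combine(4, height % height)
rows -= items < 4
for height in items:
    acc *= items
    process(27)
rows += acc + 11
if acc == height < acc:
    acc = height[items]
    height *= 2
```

height *= 2

Transformed code:
items = (38 + 6 + items) % (30 + 6 + acc)
acc = 10 + 6 + 2 % acc + (18 - 11)
height = (1 // 37 + 6 + height) * (20 % 2 + 6 + height // 12)
rows = height % (height % height + 6 + 4)
rows -= items < 4
for height in items:
    acc *= items
    process(27)
rows += acc + 11
if acc == height < acc:
    acc = height[items]
    height *= 2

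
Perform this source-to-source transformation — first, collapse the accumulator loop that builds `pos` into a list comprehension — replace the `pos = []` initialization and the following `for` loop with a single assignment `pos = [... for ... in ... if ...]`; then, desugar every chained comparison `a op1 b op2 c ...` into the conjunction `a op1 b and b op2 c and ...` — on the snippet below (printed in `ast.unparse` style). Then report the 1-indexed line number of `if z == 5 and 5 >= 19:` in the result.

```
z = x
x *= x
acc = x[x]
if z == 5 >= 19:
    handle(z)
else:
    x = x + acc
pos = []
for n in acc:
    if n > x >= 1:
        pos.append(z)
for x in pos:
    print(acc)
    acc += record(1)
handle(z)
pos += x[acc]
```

Transformed code:
z = x
x *= x
acc = x[x]
if z == 5 and 5 >= 19:
    handle(z)
else:
    x = x + acc
pos = [z for n in acc if n > x and x >= 1]
for x in pos:
    print(acc)
    acc += record(1)
handle(z)
pos += x[acc]

4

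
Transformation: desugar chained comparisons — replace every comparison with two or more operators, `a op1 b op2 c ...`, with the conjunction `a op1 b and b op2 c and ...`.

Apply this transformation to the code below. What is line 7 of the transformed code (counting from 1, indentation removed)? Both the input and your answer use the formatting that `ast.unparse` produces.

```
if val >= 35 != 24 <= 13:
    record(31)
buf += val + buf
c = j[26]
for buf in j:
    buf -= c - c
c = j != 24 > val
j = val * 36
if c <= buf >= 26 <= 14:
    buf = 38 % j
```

c = j != 24 and 24 > val

Transformed code:
if val >= 35 and 35 != 24 and (24 <= 13):
    record(31)
buf += val + buf
c = j[26]
for buf in j:
    buf -= c - c
c = j != 24 and 24 > val
j = val * 36
if c <= buf and buf >= 26 and (26 <= 14):
    buf = 38 % j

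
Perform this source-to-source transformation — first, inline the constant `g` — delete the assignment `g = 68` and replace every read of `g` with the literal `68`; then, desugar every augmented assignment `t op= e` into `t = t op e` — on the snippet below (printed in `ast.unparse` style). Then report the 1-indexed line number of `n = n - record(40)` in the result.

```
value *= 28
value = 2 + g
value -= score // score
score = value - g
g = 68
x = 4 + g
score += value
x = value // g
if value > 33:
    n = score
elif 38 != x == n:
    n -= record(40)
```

11

Transformed code:
value = value * 28
value = 2 + 68
value = value - score // score
score = value - 68
x = 4 + 68
score = score + value
x = value // 68
if value > 33:
    n = score
elif 38 != x == n:
    n = n - record(40)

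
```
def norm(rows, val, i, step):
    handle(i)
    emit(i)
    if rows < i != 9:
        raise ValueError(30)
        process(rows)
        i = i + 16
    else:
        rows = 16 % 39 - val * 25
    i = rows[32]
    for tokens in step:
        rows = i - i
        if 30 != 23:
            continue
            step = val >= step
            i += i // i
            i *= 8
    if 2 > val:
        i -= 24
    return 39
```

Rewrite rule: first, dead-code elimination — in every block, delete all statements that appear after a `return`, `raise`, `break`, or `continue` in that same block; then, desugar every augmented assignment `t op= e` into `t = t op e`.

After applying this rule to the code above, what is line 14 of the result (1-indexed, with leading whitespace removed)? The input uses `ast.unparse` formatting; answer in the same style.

Transformed code:
def norm(rows, val, i, step):
    handle(i)
    emit(i)
    if rows < i != 9:
        raise ValueError(30)
    else:
        rows = 16 % 39 - val * 25
    i = rows[32]
    for tokens in step:
        rows = i - i
        if 30 != 23:
            continue
    if 2 > val:
        i = i - 24
    return 39

i = i - 24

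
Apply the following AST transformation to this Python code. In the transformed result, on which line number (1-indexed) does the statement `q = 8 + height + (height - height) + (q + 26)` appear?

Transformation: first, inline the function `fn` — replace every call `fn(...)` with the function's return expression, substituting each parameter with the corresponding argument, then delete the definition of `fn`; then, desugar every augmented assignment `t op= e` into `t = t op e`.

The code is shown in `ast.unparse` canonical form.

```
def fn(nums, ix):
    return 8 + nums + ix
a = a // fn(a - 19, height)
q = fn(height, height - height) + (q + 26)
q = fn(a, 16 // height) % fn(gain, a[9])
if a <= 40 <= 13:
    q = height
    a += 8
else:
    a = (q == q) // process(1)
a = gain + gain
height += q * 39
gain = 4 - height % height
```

2

Transformed code:
a = a // (8 + (a - 19) + height)
q = 8 + height + (height - height) + (q + 26)
q = (8 + a + 16 // height) % (8 + gain + a[9])
if a <= 40 <= 13:
    q = height
    a = a + 8
else:
    a = (q == q) // process(1)
a = gain + gain
height = height + q * 39
gain = 4 - height % height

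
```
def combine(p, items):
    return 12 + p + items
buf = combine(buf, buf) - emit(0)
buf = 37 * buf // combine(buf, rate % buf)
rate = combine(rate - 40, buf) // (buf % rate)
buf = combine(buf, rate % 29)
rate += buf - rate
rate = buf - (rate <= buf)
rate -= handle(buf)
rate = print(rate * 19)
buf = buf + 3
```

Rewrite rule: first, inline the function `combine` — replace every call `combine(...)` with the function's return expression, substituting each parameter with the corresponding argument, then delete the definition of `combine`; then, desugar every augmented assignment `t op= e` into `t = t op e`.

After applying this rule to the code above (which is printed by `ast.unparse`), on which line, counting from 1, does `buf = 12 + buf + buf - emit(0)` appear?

Transformed code:
buf = 12 + buf + buf - emit(0)
buf = 37 * buf // (12 + buf + rate % buf)
rate = (12 + (rate - 40) + buf) // (buf % rate)
buf = 12 + buf + rate % 29
rate = rate + (buf - rate)
rate = buf - (rate <= buf)
rate = rate - handle(buf)
rate = print(rate * 19)
buf = buf + 3

1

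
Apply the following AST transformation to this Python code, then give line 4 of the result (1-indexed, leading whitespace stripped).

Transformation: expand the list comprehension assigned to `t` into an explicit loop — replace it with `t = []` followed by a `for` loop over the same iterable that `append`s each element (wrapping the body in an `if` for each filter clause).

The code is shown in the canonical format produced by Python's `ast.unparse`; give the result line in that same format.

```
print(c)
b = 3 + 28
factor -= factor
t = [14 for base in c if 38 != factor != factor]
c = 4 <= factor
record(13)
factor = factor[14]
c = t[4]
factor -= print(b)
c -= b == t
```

Transformed code:
print(c)
b = 3 + 28
factor -= factor
t = []
for base in c:
    if 38 != factor != factor:
        t.append(14)
c = 4 <= factor
record(13)
factor = factor[14]
c = t[4]
factor -= print(b)
c -= b == t

t = []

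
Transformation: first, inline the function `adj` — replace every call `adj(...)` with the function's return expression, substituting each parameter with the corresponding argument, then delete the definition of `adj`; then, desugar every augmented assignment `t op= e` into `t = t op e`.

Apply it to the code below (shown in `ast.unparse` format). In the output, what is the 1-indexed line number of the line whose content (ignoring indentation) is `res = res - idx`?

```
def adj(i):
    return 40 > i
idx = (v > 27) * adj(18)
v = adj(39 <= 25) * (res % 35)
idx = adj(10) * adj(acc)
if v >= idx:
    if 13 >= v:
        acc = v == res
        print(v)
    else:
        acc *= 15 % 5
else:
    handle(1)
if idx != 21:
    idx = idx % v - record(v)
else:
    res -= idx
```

Transformed code:
idx = (v > 27) * (40 > 18)
v = (40 > (39 <= 25)) * (res % 35)
idx = (40 > 10) * (40 > acc)
if v >= idx:
    if 13 >= v:
        acc = v == res
        print(v)
    else:
        acc = acc * (15 % 5)
else:
    handle(1)
if idx != 21:
    idx = idx % v - record(v)
else:
    res = res - idx

15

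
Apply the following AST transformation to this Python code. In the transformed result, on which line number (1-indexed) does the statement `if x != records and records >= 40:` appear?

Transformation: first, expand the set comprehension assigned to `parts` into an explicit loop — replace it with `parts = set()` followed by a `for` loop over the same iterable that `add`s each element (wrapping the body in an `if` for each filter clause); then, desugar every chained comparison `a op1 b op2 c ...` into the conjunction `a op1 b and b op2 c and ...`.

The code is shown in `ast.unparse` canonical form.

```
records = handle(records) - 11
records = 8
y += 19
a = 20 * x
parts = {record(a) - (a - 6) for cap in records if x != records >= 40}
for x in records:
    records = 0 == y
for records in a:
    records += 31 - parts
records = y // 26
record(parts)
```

7

Transformed code:
records = handle(records) - 11
records = 8
y += 19
a = 20 * x
parts = set()
for cap in records:
    if x != records and records >= 40:
        parts.add(record(a) - (a - 6))
for x in records:
    records = 0 == y
for records in a:
    records += 31 - parts
records = y // 26
record(parts)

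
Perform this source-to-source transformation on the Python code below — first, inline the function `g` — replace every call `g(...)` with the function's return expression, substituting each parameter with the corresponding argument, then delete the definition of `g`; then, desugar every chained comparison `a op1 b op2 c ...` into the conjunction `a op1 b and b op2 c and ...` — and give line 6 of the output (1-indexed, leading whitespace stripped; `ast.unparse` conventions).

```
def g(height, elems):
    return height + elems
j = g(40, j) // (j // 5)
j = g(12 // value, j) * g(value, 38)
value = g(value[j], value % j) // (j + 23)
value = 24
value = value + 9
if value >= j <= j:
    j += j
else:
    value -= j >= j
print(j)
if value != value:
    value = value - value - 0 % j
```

Transformed code:
j = (40 + j) // (j // 5)
j = (12 // value + j) * (value + 38)
value = (value[j] + value % j) // (j + 23)
value = 24
value = value + 9
if value >= j and j <= j:
    j += j
else:
    value -= j >= j
print(j)
if value != value:
    value = value - value - 0 % j

if value >= j and j <= j:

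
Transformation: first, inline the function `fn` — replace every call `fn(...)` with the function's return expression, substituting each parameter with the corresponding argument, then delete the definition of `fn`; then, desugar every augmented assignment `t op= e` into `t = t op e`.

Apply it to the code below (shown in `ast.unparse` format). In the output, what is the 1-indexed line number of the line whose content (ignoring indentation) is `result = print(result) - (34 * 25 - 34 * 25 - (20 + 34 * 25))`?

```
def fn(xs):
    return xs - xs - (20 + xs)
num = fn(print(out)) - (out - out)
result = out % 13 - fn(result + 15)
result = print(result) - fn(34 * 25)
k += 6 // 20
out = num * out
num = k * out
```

Transformed code:
num = print(out) - print(out) - (20 + print(out)) - (out - out)
result = out % 13 - (result + 15 - (result + 15) - (20 + (result + 15)))
result = print(result) - (34 * 25 - 34 * 25 - (20 + 34 * 25))
k = k + 6 // 20
out = num * out
num = k * out

3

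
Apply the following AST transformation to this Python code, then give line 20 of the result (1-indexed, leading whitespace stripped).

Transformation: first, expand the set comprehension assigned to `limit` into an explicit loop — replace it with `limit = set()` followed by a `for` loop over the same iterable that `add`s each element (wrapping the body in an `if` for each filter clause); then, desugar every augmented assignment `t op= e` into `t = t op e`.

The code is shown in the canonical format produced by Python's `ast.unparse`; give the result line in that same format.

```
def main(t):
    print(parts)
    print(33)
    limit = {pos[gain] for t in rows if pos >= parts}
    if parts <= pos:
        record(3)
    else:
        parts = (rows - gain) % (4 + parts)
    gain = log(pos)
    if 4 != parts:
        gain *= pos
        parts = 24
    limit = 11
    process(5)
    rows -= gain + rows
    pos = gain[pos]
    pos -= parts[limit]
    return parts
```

Transformed code:
def main(t):
    print(parts)
    print(33)
    limit = set()
    for t in rows:
        if pos >= parts:
            limit.add(pos[gain])
    if parts <= pos:
        record(3)
    else:
        parts = (rows - gain) % (4 + parts)
    gain = log(pos)
    if 4 != parts:
        gain = gain * pos
        parts = 24
    limit = 11
    process(5)
    rows = rows - (gain + rows)
    pos = gain[pos]
    pos = pos - parts[limit]
    return parts

pos = pos - parts[limit]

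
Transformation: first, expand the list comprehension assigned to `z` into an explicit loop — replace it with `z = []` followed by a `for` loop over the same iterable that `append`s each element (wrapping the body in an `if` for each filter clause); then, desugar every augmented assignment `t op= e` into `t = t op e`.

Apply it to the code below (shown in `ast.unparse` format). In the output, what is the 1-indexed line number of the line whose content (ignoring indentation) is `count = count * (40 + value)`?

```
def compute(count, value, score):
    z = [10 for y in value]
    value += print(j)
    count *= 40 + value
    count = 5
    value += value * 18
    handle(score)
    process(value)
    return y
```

6

Transformed code:
def compute(count, value, score):
    z = []
    for y in value:
        z.append(10)
    value = value + print(j)
    count = count * (40 + value)
    count = 5
    value = value + value * 18
    handle(score)
    process(value)
    return y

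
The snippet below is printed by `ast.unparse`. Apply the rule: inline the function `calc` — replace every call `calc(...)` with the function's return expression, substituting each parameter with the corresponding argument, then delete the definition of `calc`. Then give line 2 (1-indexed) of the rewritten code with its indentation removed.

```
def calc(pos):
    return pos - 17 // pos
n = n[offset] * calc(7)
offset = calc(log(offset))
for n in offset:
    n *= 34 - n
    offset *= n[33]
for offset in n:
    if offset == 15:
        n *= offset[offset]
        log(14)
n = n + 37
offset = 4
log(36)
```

offset = log(offset) - 17 // log(offset)

Transformed code:
n = n[offset] * (7 - 17 // 7)
offset = log(offset) - 17 // log(offset)
for n in offset:
    n *= 34 - n
    offset *= n[33]
for offset in n:
    if offset == 15:
        n *= offset[offset]
        log(14)
n = n + 37
offset = 4
log(36)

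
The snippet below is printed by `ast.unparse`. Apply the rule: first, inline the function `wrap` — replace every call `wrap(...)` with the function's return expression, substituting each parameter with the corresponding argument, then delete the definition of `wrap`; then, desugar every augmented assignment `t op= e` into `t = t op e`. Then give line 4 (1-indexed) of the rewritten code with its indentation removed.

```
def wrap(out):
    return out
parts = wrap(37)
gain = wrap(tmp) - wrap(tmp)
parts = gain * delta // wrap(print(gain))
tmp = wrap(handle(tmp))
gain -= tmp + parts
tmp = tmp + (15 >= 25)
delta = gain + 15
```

tmp = handle(tmp)

Transformed code:
parts = 37
gain = tmp - tmp
parts = gain * delta // print(gain)
tmp = handle(tmp)
gain = gain - (tmp + parts)
tmp = tmp + (15 >= 25)
delta = gain + 15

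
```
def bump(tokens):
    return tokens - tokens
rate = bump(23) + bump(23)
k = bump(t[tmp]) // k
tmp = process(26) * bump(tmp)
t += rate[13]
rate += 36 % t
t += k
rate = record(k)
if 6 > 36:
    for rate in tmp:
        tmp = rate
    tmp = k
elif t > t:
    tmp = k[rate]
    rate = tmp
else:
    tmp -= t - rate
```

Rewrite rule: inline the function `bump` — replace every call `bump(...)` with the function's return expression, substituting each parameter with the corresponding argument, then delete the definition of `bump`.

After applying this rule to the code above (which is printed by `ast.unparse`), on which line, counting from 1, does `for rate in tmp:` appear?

Transformed code:
rate = 23 - 23 + (23 - 23)
k = (t[tmp] - t[tmp]) // k
tmp = process(26) * (tmp - tmp)
t += rate[13]
rate += 36 % t
t += k
rate = record(k)
if 6 > 36:
    for rate in tmp:
        tmp = rate
    tmp = k
elif t > t:
    tmp = k[rate]
    rate = tmp
else:
    tmp -= t - rate

9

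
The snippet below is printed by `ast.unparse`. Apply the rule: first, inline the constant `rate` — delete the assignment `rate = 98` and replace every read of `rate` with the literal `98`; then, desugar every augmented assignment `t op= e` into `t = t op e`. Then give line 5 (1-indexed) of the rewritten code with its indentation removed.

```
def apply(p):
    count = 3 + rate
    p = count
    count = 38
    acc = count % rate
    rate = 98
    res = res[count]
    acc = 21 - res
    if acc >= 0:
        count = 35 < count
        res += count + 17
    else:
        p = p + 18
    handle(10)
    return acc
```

acc = count % 98

Transformed code:
def apply(p):
    count = 3 + 98
    p = count
    count = 38
    acc = count % 98
    res = res[count]
    acc = 21 - res
    if acc >= 0:
        count = 35 < count
        res = res + (count + 17)
    else:
        p = p + 18
    handle(10)
    return acc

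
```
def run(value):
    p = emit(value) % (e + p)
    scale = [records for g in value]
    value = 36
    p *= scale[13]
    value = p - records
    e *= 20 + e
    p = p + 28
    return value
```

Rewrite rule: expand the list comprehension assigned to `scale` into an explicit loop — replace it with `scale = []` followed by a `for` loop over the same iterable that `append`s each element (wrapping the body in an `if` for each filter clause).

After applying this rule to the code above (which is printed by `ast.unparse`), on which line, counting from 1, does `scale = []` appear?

Transformed code:
def run(value):
    p = emit(value) % (e + p)
    scale = []
    for g in value:
        scale.append(records)
    value = 36
    p *= scale[13]
    value = p - records
    e *= 20 + e
    p = p + 28
    return value

3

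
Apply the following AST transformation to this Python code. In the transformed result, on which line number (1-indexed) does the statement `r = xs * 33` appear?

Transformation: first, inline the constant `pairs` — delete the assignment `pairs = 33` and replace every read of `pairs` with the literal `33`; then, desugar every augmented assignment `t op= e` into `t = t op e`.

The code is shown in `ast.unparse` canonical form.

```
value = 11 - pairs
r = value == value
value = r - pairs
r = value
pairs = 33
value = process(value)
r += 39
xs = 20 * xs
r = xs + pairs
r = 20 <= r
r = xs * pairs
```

10

Transformed code:
value = 11 - 33
r = value == value
value = r - 33
r = value
value = process(value)
r = r + 39
xs = 20 * xs
r = xs + 33
r = 20 <= r
r = xs * 33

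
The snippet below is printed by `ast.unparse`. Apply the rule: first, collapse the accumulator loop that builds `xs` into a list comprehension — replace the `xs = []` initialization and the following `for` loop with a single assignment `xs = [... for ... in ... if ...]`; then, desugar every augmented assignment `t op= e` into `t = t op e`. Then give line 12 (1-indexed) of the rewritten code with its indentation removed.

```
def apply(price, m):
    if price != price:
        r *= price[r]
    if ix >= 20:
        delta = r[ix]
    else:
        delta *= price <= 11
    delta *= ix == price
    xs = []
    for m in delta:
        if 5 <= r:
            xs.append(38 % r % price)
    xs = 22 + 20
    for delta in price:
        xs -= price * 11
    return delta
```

Transformed code:
def apply(price, m):
    if price != price:
        r = r * price[r]
    if ix >= 20:
        delta = r[ix]
    else:
        delta = delta * (price <= 11)
    delta = delta * (ix == price)
    xs = [38 % r % price for m in delta if 5 <= r]
    xs = 22 + 20
    for delta in price:
        xs = xs - price * 11
    return delta

xs = xs - price * 11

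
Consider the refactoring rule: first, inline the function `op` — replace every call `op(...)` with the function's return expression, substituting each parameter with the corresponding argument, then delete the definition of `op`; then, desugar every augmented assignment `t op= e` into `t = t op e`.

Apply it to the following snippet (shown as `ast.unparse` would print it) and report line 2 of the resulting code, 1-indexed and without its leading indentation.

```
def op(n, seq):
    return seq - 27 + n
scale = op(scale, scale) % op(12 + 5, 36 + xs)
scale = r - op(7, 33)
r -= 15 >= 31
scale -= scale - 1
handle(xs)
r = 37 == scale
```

scale = r - (33 - 27 + 7)

Transformed code:
scale = (scale - 27 + scale) % (36 + xs - 27 + (12 + 5))
scale = r - (33 - 27 + 7)
r = r - (15 >= 31)
scale = scale - (scale - 1)
handle(xs)
r = 37 == scale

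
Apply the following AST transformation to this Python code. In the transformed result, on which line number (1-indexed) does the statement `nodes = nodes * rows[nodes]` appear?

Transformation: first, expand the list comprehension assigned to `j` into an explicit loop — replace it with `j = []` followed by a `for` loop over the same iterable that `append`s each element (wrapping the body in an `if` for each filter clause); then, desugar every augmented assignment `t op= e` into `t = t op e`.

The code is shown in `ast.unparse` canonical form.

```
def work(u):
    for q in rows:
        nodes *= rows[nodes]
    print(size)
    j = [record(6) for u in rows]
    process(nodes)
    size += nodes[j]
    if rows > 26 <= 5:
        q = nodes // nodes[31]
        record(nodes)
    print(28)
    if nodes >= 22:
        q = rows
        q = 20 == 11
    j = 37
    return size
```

3

Transformed code:
def work(u):
    for q in rows:
        nodes = nodes * rows[nodes]
    print(size)
    j = []
    for u in rows:
        j.append(record(6))
    process(nodes)
    size = size + nodes[j]
    if rows > 26 <= 5:
        q = nodes // nodes[31]
        record(nodes)
    print(28)
    if nodes >= 22:
        q = rows
        q = 20 == 11
    j = 37
    return size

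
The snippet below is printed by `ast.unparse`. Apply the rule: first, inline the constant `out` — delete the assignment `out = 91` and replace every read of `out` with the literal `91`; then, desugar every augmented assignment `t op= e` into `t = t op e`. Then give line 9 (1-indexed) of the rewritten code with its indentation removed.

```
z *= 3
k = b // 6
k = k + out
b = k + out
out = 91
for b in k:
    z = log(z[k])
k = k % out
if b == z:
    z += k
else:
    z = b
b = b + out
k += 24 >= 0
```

Transformed code:
z = z * 3
k = b // 6
k = k + 91
b = k + 91
for b in k:
    z = log(z[k])
k = k % 91
if b == z:
    z = z + k
else:
    z = b
b = b + 91
k = k + (24 >= 0)

z = z + k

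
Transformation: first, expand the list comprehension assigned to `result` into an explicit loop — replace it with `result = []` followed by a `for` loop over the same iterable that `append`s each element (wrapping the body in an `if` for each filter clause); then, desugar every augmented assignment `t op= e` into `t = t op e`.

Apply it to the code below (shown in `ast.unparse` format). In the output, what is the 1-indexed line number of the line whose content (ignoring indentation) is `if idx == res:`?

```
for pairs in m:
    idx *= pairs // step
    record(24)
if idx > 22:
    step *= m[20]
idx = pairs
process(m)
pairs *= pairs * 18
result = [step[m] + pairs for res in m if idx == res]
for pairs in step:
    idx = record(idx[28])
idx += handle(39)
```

Transformed code:
for pairs in m:
    idx = idx * (pairs // step)
    record(24)
if idx > 22:
    step = step * m[20]
idx = pairs
process(m)
pairs = pairs * (pairs * 18)
result = []
for res in m:
    if idx == res:
        result.append(step[m] + pairs)
for pairs in step:
    idx = record(idx[28])
idx = idx + handle(39)

11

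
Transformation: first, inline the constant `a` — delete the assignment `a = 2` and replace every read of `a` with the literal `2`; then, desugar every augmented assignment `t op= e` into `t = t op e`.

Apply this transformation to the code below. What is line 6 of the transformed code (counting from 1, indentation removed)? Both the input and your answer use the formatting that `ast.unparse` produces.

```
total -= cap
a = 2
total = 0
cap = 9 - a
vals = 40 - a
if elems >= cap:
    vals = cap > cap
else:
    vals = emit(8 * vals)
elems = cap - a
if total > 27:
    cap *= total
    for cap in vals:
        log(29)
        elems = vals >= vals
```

vals = cap > cap

Transformed code:
total = total - cap
total = 0
cap = 9 - 2
vals = 40 - 2
if elems >= cap:
    vals = cap > cap
else:
    vals = emit(8 * vals)
elems = cap - 2
if total > 27:
    cap = cap * total
    for cap in vals:
        log(29)
        elems = vals >= vals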